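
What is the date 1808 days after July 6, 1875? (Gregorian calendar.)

June 17, 1880

+366 (one year; includes Feb 29, 1876) → Jul 6, 1876 (1442 left).
+365 (one year) → Jul 6, 1877 (1077 left).
+365 (one year) → Jul 6, 1878 (712 left).
+365 (one year) → Jul 6, 1879 (347 left).
Jul has 31 days: +26 → Aug 1, 1879 (321 left).
Aug has 31 days: +31 → Sep 1, 1879 (290 left).
Sep has 30 days: +30 → Oct 1, 1879 (260 left).
Oct has 31 days: +31 → Nov 1, 1879 (229 left).
Nov has 30 days: +30 → Dec 1, 1879 (199 left).
Dec has 31 days: +31 → Jan 1, 1880 (168 left).
Jan has 31 days: +31 → Feb 1, 1880 (137 left).
Feb has 29 days: +29 → Mar 1, 1880 (108 left).
Mar has 31 days: +31 → Apr 1, 1880 (77 left).
Apr has 30 days: +30 → May 1, 1880 (47 left).
May has 31 days: +31 → Jun 1, 1880 (16 left).
+16 → Jun 17, 1880.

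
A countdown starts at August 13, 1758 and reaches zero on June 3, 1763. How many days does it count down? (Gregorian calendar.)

Aug 13, 1758 → Aug 13, 1759: 365 days.
Aug 13, 1759 → Aug 13, 1760: 366 days (Feb 29, 1760 is in that span).
Aug 13, 1760 → Aug 13, 1761: 365 days.
Aug 13, 1761 → Aug 13, 1762: 365 days.
Aug 13, 1762 → Sep 13, 1762: 31 days (August has 31).
Sep 13, 1762 → Oct 13, 1762: 30 days (September has 30).
Oct 13, 1762 → Nov 13, 1762: 31 days (October has 31).
Nov 13, 1762 → Dec 13, 1762: 30 days (November has 30).
Dec 13, 1762 → Jan 13, 1763: 31 days (December has 31).
Jan 13, 1763 → Feb 13, 1763: 31 days (January has 31).
Feb 13, 1763 → Mar 13, 1763: 28 days (February has 28).
Mar 13, 1763 → Apr 13, 1763: 31 days (March has 31).
Apr 13, 1763 → May 13, 1763: 30 days (April has 30).
May 13, 1763 → Jun 3, 1763: 21 days.
Total: 1755 days.

1755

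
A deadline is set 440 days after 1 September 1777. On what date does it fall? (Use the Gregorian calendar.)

November 15, 1778

+365 (one year) → Sep 1, 1778 (75 left).
Sep has 30 days: +30 → Oct 1, 1778 (45 left).
Oct has 31 days: +31 → Nov 1, 1778 (14 left).
+14 → Nov 15, 1778.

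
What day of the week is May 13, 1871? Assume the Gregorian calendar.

Saturday

Doomsday rule: the anchor day for the 1800s is Friday. For year 71: 71÷12 = 5 r 11, and 11÷4 = 2, so 5+11+2 = 18.
Friday + 18 ≡ Tuesday — that's 1871's doomsday.
In May the doomsday date is May 9.
May 13 is 4 days after May 9; 4 mod 7 = 4, so Tuesday + 4 = Saturday.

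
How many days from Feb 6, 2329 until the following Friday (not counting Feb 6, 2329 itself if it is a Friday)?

Feb 6, 2329 is a Wednesday.
From Wednesday to the next Friday is 2 days.

2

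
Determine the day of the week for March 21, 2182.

Thursday

Doomsday rule: the anchor day for the 2100s is Sunday. For year 82: 82÷12 = 6 r 10, and 10÷4 = 2, so 6+10+2 = 18.
Sunday + 18 ≡ Thursday — that's 2182's doomsday.
In March the doomsday date is Mar 14.
Mar 21 is 7 days after Mar 14; 7 mod 7 = 0, so Thursday + 0 = Thursday.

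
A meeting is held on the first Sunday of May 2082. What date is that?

May 3, 2082

May 1, 2082 is a Friday.
The first Sunday is therefore May 3 (2 days later).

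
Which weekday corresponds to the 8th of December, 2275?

Doomsday rule: the anchor day for the 2200s is Friday. For year 75: 75÷12 = 6 r 3, and 3÷4 = 0, so 6+3+0 = 9.
Friday + 9 ≡ Sunday — that's 2275's doomsday.
In December the doomsday date is Dec 12.
Dec 8 is 4 days before Dec 12; 4 mod 7 = 4, so Sunday − 4 = Wednesday.

Wednesday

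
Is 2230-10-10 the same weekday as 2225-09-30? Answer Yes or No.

No

From Sep 30, 2225 to Oct 10, 2230 is 1836 days.
1836 mod 7 = 2, so they are different weekdays.
(Sep 30, 2225 is a Friday; Oct 10, 2230 is a Sunday.)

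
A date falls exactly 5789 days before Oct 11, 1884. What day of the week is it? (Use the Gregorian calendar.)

Saturday

First find the weekday of Oct 11, 1884. Doomsday rule: the anchor day for the 1800s is Friday. For year 84: 84÷12 = 7 r 0, and 0÷4 = 0, so 7+0+0 = 7.
Friday + 7 ≡ Friday — that's 1884's doomsday.
In October the doomsday date is Oct 10.
Oct 11 is 1 day after Oct 10; 1 mod 7 = 1, so Friday + 1 = Saturday.
5789 mod 7 = 0, so 5789 days before a Saturday is Saturday − 0 = Saturday.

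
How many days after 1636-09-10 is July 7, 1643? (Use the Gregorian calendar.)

2491

Sep 10, 1636 → Sep 10, 1637: 365 days.
Sep 10, 1637 → Sep 10, 1638: 365 days.
Sep 10, 1638 → Sep 10, 1639: 365 days.
Sep 10, 1639 → Sep 10, 1640: 366 days (Feb 29, 1640 is in that span).
Sep 10, 1640 → Sep 10, 1641: 365 days.
Sep 10, 1641 → Sep 10, 1642: 365 days.
Sep 10, 1642 → Oct 10, 1642: 30 days (September has 30).
Oct 10, 1642 → Nov 10, 1642: 31 days (October has 31).
Nov 10, 1642 → Dec 10, 1642: 30 days (November has 30).
Dec 10, 1642 → Jan 10, 1643: 31 days (December has 31).
Jan 10, 1643 → Feb 10, 1643: 31 days (January has 31).
Feb 10, 1643 → Mar 10, 1643: 28 days (February has 28).
Mar 10, 1643 → Apr 10, 1643: 31 days (March has 31).
Apr 10, 1643 → May 10, 1643: 30 days (April has 30).
May 10, 1643 → Jun 10, 1643: 31 days (May has 31).
Jun 10, 1643 → Jul 7, 1643: 27 days.
Total: 2491 days.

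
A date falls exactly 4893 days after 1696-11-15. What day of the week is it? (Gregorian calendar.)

Thursday

Nov 15, 1696 is a Thursday.
4893 mod 7 = 0, so 4893 days after a Thursday is Thursday + 0 = Thursday.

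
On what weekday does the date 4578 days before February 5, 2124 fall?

Feb 5, 2124 is a Saturday.
4578 mod 7 = 0, so 4578 days before a Saturday is Saturday − 0 = Saturday.

Saturday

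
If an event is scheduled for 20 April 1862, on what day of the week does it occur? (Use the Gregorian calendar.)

Sunday

January 1, 1862 is a Wednesday.
Jan 1, 1862 → Feb 1, 1862: 31 days (January has 31).
Feb 1, 1862 → Mar 1, 1862: 28 days (February has 28).
Mar 1, 1862 → Apr 1, 1862: 31 days (March has 31).
Apr 1, 1862 → Apr 20, 1862: 19 days.
Total: 109 days.
109 mod 7 = 4, so Wednesday + 4 = Sunday.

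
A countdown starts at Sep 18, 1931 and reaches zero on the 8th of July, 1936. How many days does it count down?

Sep 18, 1931 → Sep 18, 1932: 366 days (Feb 29, 1932 is in that span).
Sep 18, 1932 → Sep 18, 1933: 365 days.
Sep 18, 1933 → Sep 18, 1934: 365 days.
Sep 18, 1934 → Sep 18, 1935: 365 days.
Sep 18, 1935 → Oct 18, 1935: 30 days (September has 30).
Oct 18, 1935 → Nov 18, 1935: 31 days (October has 31).
Nov 18, 1935 → Dec 18, 1935: 30 days (November has 30).
Dec 18, 1935 → Jan 18, 1936: 31 days (December has 31).
Jan 18, 1936 → Feb 18, 1936: 31 days (January has 31).
Feb 18, 1936 → Mar 18, 1936: 29 days (February has 29).
Mar 18, 1936 → Apr 18, 1936: 31 days (March has 31).
Apr 18, 1936 → May 18, 1936: 30 days (April has 30).
May 18, 1936 → Jun 18, 1936: 31 days (May has 31).
Jun 18, 1936 → Jul 8, 1936: 20 days.
Total: 1755 days.

1755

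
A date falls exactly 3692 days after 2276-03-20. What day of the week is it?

Mar 20, 2276 is a Monday.
3692 mod 7 = 3, so 3692 days after a Monday is Monday + 3 = Thursday.

Thursday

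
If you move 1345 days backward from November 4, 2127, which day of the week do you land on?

Monday

Nov 4, 2127 is a Tuesday.
1345 mod 7 = 1, so 1345 days before a Tuesday is Tuesday − 1 = Monday.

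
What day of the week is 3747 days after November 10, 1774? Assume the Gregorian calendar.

Saturday

First find the weekday of Nov 10, 1774. Doomsday rule: the anchor day for the 1700s is Sunday. For year 74: 74÷12 = 6 r 2, and 2÷4 = 0, so 6+2+0 = 8.
Sunday + 8 ≡ Monday — that's 1774's doomsday.
In November the doomsday date is Nov 7.
Nov 10 is 3 days after Nov 7; 3 mod 7 = 3, so Monday + 3 = Thursday.
3747 mod 7 = 2, so 3747 days after a Thursday is Thursday + 2 = Saturday.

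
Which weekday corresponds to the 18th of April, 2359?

Saturday

Doomsday rule: the anchor day for the 2300s is Wednesday. For year 59: 59÷12 = 4 r 11, and 11÷4 = 2, so 4+11+2 = 17.
Wednesday + 17 ≡ Saturday — that's 2359's doomsday.
In April the doomsday date is Apr 4.
Apr 18 is 14 days after Apr 4; 14 mod 7 = 0, so Saturday + 0 = Saturday.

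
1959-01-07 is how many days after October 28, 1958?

71

Oct 28, 1958 → Nov 28, 1958: 31 days (October has 31).
Nov 28, 1958 → Dec 28, 1958: 30 days (November has 30).
Dec 28, 1958 → Jan 7, 1959: 10 days.
Total: 71 days.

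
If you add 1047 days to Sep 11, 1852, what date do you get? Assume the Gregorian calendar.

July 25, 1855

+365 (one year) → Sep 11, 1853 (682 left).
+365 (one year) → Sep 11, 1854 (317 left).
Sep has 30 days: +20 → Oct 1, 1854 (297 left).
Oct has 31 days: +31 → Nov 1, 1854 (266 left).
Nov has 30 days: +30 → Dec 1, 1854 (236 left).
Dec has 31 days: +31 → Jan 1, 1855 (205 left).
Jan has 31 days: +31 → Feb 1, 1855 (174 left).
Feb has 28 days: +28 → Mar 1, 1855 (146 left).
Mar has 31 days: +31 → Apr 1, 1855 (115 left).
Apr has 30 days: +30 → May 1, 1855 (85 left).
May has 31 days: +31 → Jun 1, 1855 (54 left).
Jun has 30 days: +30 → Jul 1, 1855 (24 left).
+24 → Jul 25, 1855.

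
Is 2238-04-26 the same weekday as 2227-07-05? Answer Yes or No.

From Jul 5, 2227 to Apr 26, 2238 is 3948 days.
3948 mod 7 = 0, so they are the same weekday.
(Jul 5, 2227 is a Thursday; Apr 26, 2238 is a Thursday.)

Yes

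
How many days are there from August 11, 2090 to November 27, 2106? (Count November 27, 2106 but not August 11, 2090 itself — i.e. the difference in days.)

Aug 11, 2090 → Aug 11, 2091: 365 days.
Aug 11, 2091 → Aug 11, 2092: 366 days (Feb 29, 2092 is in that span).
Aug 11, 2092 → Aug 11, 2093: 365 days.
Aug 11, 2093 → Aug 11, 2094: 365 days.
Aug 11, 2094 → Aug 11, 2095: 365 days.
Aug 11, 2095 → Aug 11, 2096: 366 days (Feb 29, 2096 is in that span).
Aug 11, 2096 → Aug 11, 2097: 365 days.
Aug 11, 2097 → Aug 11, 2098: 365 days.
Aug 11, 2098 → Aug 11, 2099: 365 days.
Aug 11, 2099 → Aug 11, 2100: 365 days.
Aug 11, 2100 → Aug 11, 2101: 365 days.
Aug 11, 2101 → Aug 11, 2102: 365 days.
Aug 11, 2102 → Aug 11, 2103: 365 days.
Aug 11, 2103 → Aug 11, 2104: 366 days (Feb 29, 2104 is in that span).
Aug 11, 2104 → Aug 11, 2105: 365 days.
Aug 11, 2105 → Aug 11, 2106: 365 days.
Aug 11, 2106 → Sep 11, 2106: 31 days (August has 31).
Sep 11, 2106 → Oct 11, 2106: 30 days (September has 30).
Oct 11, 2106 → Nov 11, 2106: 31 days (October has 31).
Nov 11, 2106 → Nov 27, 2106: 16 days.
Total: 5951 days.

5951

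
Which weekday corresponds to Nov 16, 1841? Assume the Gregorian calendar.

Tuesday

Doomsday rule: the anchor day for the 1800s is Friday. For year 41: 41÷12 = 3 r 5, and 5÷4 = 1, so 3+5+1 = 9.
Friday + 9 ≡ Sunday — that's 1841's doomsday.
In November the doomsday date is Nov 7.
Nov 16 is 9 days after Nov 7; 9 mod 7 = 2, so Sunday + 2 = Tuesday.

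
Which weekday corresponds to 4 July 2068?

Doomsday rule: the anchor day for the 2000s is Tuesday. For year 68: 68÷12 = 5 r 8, and 8÷4 = 2, so 5+8+2 = 15.
Tuesday + 15 ≡ Wednesday — that's 2068's doomsday.
In July the doomsday date is Jul 11.
Jul 4 is 7 days before Jul 11; 7 mod 7 = 0, so Wednesday − 0 = Wednesday.

Wednesday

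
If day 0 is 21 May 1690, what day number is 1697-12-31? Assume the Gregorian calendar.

2781

May 21, 1690 → May 21, 1691: 365 days.
May 21, 1691 → May 21, 1692: 366 days (Feb 29, 1692 is in that span).
May 21, 1692 → May 21, 1693: 365 days.
May 21, 1693 → May 21, 1694: 365 days.
May 21, 1694 → May 21, 1695: 365 days.
May 21, 1695 → May 21, 1696: 366 days (Feb 29, 1696 is in that span).
May 21, 1696 → May 21, 1697: 365 days.
May 21, 1697 → Jun 21, 1697: 31 days (May has 31).
Jun 21, 1697 → Jul 21, 1697: 30 days (June has 30).
Jul 21, 1697 → Aug 21, 1697: 31 days (July has 31).
Aug 21, 1697 → Sep 21, 1697: 31 days (August has 31).
Sep 21, 1697 → Oct 21, 1697: 30 days (September has 30).
Oct 21, 1697 → Nov 21, 1697: 31 days (October has 31).
Nov 21, 1697 → Dec 21, 1697: 30 days (November has 30).
Dec 21, 1697 → Dec 31, 1697: 10 days.
Total: 2781 days.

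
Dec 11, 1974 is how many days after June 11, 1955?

7123

Jun 11, 1955 → Jun 11, 1956: 366 days (Feb 29, 1956 is in that span).
Jun 11, 1956 → Jun 11, 1957: 365 days.
Jun 11, 1957 → Jun 11, 1958: 365 days.
Jun 11, 1958 → Jun 11, 1959: 365 days.
Jun 11, 1959 → Jun 11, 1960: 366 days (Feb 29, 1960 is in that span).
Jun 11, 1960 → Jun 11, 1961: 365 days.
Jun 11, 1961 → Jun 11, 1962: 365 days.
Jun 11, 1962 → Jun 11, 1963: 365 days.
Jun 11, 1963 → Jun 11, 1964: 366 days (Feb 29, 1964 is in that span).
Jun 11, 1964 → Jun 11, 1965: 365 days.
Jun 11, 1965 → Jun 11, 1966: 365 days.
Jun 11, 1966 → Jun 11, 1967: 365 days.
Jun 11, 1967 → Jun 11, 1968: 366 days (Feb 29, 1968 is in that span).
Jun 11, 1968 → Jun 11, 1969: 365 days.
Jun 11, 1969 → Jun 11, 1970: 365 days.
Jun 11, 1970 → Jun 11, 1971: 365 days.
Jun 11, 1971 → Jun 11, 1972: 366 days (Feb 29, 1972 is in that span).
Jun 11, 1972 → Jun 11, 1973: 365 days.
Jun 11, 1973 → Jun 11, 1974: 365 days.
Jun 11, 1974 → Jul 11, 1974: 30 days (June has 30).
Jul 11, 1974 → Aug 11, 1974: 31 days (July has 31).
Aug 11, 1974 → Sep 11, 1974: 31 days (August has 31).
Sep 11, 1974 → Oct 11, 1974: 30 days (September has 30).
Oct 11, 1974 → Nov 11, 1974: 31 days (October has 31).
Nov 11, 1974 → Dec 11, 1974: 30 days.
Total: 7123 days.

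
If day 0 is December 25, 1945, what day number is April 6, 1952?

Dec 25, 1945 → Dec 25, 1946: 365 days.
Dec 25, 1946 → Dec 25, 1947: 365 days.
Dec 25, 1947 → Dec 25, 1948: 366 days (Feb 29, 1948 is in that span).
Dec 25, 1948 → Dec 25, 1949: 365 days.
Dec 25, 1949 → Dec 25, 1950: 365 days.
Dec 25, 1950 → Dec 25, 1951: 365 days.
Dec 25, 1951 → Jan 25, 1952: 31 days (December has 31).
Jan 25, 1952 → Feb 25, 1952: 31 days (January has 31).
Feb 25, 1952 → Mar 25, 1952: 29 days (February has 29).
Mar 25, 1952 → Apr 6, 1952: 12 days.
Total: 2294 days.

2294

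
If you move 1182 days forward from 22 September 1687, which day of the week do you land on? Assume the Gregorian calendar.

Sep 22, 1687 is a Monday.
1182 mod 7 = 6, so 1182 days after a Monday is Monday + 6 = Sunday.

Sunday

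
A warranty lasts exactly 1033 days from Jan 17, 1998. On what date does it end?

November 15, 2000

+365 (one year) → Jan 17, 1999 (668 left).
+365 (one year) → Jan 17, 2000 (303 left).
Jan has 31 days: +15 → Feb 1, 2000 (288 left).
Feb has 29 days: +29 → Mar 1, 2000 (259 left).
Mar has 31 days: +31 → Apr 1, 2000 (228 left).
Apr has 30 days: +30 → May 1, 2000 (198 left).
May has 31 days: +31 → Jun 1, 2000 (167 left).
Jun has 30 days: +30 → Jul 1, 2000 (137 left).
Jul has 31 days: +31 → Aug 1, 2000 (106 left).
Aug has 31 days: +31 → Sep 1, 2000 (75 left).
Sep has 30 days: +30 → Oct 1, 2000 (45 left).
Oct has 31 days: +31 → Nov 1, 2000 (14 left).
+14 → Nov 15, 2000.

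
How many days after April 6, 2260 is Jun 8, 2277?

Apr 6, 2260 → Apr 6, 2261: 365 days.
Apr 6, 2261 → Apr 6, 2262: 365 days.
Apr 6, 2262 → Apr 6, 2263: 365 days.
Apr 6, 2263 → Apr 6, 2264: 366 days (Feb 29, 2264 is in that span).
Apr 6, 2264 → Apr 6, 2265: 365 days.
Apr 6, 2265 → Apr 6, 2266: 365 days.
Apr 6, 2266 → Apr 6, 2267: 365 days.
Apr 6, 2267 → Apr 6, 2268: 366 days (Feb 29, 2268 is in that span).
Apr 6, 2268 → Apr 6, 2269: 365 days.
Apr 6, 2269 → Apr 6, 2270: 365 days.
Apr 6, 2270 → Apr 6, 2271: 365 days.
Apr 6, 2271 → Apr 6, 2272: 366 days (Feb 29, 2272 is in that span).
Apr 6, 2272 → Apr 6, 2273: 365 days.
Apr 6, 2273 → Apr 6, 2274: 365 days.
Apr 6, 2274 → Apr 6, 2275: 365 days.
Apr 6, 2275 → Apr 6, 2276: 366 days (Feb 29, 2276 is in that span).
Apr 6, 2276 → Apr 6, 2277: 365 days.
Apr 6, 2277 → May 6, 2277: 30 days (April has 30).
May 6, 2277 → Jun 6, 2277: 31 days (May has 31).
Jun 6, 2277 → Jun 8, 2277: 2 days.
Total: 6272 days.

6272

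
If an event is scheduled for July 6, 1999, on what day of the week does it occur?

January 1, 1999 is a Friday.
Jan 1, 1999 → Feb 1, 1999: 31 days (January has 31).
Feb 1, 1999 → Mar 1, 1999: 28 days (February has 28).
Mar 1, 1999 → Apr 1, 1999: 31 days (March has 31).
Apr 1, 1999 → May 1, 1999: 30 days (April has 30).
May 1, 1999 → Jun 1, 1999: 31 days (May has 31).
Jun 1, 1999 → Jul 1, 1999: 30 days (June has 30).
Jul 1, 1999 → Jul 6, 1999: 5 days.
Total: 186 days.
186 mod 7 = 4, so Friday + 4 = Tuesday.

Tuesday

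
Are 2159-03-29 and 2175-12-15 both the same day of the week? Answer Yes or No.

From Mar 29, 2159 to Dec 15, 2175 is 6105 days.
6105 mod 7 = 1, so they are different weekdays.
(Mar 29, 2159 is a Thursday; Dec 15, 2175 is a Friday.)

No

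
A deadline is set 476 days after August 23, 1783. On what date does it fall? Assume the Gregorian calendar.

December 11, 1784

+366 (one year; includes Feb 29, 1784) → Aug 23, 1784 (110 left).
Aug has 31 days: +9 → Sep 1, 1784 (101 left).
Sep has 30 days: +30 → Oct 1, 1784 (71 left).
Oct has 31 days: +31 → Nov 1, 1784 (40 left).
Nov has 30 days: +30 → Dec 1, 1784 (10 left).
+10 → Dec 11, 1784.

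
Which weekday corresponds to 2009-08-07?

Doomsday rule: the anchor day for the 2000s is Tuesday. For year 09: 9÷12 = 0 r 9, and 9÷4 = 2, so 0+9+2 = 11.
Tuesday + 11 ≡ Saturday — that's 2009's doomsday.
In August the doomsday date is Aug 8.
Aug 7 is 1 day before Aug 8; 1 mod 7 = 1, so Saturday − 1 = Friday.

Friday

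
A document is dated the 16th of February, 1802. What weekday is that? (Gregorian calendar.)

Doomsday rule: the anchor day for the 1800s is Friday. For year 02: 2÷12 = 0 r 2, and 2÷4 = 0, so 0+2+0 = 2.
Friday + 2 ≡ Sunday — that's 1802's doomsday.
In February the doomsday date is Feb 28 (1802 is not a leap year).
Feb 16 is 12 days before Feb 28; 12 mod 7 = 5, so Sunday − 5 = Tuesday.

Tuesday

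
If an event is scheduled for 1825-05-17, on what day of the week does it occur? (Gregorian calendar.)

Tuesday

Doomsday rule: the anchor day for the 1800s is Friday. For year 25: 25÷12 = 2 r 1, and 1÷4 = 0, so 2+1+0 = 3.
Friday + 3 ≡ Monday — that's 1825's doomsday.
In May the doomsday date is May 9.
May 17 is 8 days after May 9; 8 mod 7 = 1, so Monday + 1 = Tuesday.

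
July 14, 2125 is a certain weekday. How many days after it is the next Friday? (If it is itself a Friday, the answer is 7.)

6

Jul 14, 2125 is a Saturday.
From Saturday to the next Friday is 6 days.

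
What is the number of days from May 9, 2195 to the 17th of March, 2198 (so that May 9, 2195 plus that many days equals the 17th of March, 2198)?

1043

May 9, 2195 → May 9, 2196: 366 days (Feb 29, 2196 is in that span).
May 9, 2196 → May 9, 2197: 365 days.
May 9, 2197 → Jun 9, 2197: 31 days (May has 31).
Jun 9, 2197 → Jul 9, 2197: 30 days (June has 30).
Jul 9, 2197 → Aug 9, 2197: 31 days (July has 31).
Aug 9, 2197 → Sep 9, 2197: 31 days (August has 31).
Sep 9, 2197 → Oct 9, 2197: 30 days (September has 30).
Oct 9, 2197 → Nov 9, 2197: 31 days (October has 31).
Nov 9, 2197 → Dec 9, 2197: 30 days (November has 30).
Dec 9, 2197 → Jan 9, 2198: 31 days (December has 31).
Jan 9, 2198 → Feb 9, 2198: 31 days (January has 31).
Feb 9, 2198 → Mar 9, 2198: 28 days (February has 28).
Mar 9, 2198 → Mar 17, 2198: 8 days.
Total: 1043 days.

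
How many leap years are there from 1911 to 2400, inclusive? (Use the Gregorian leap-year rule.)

Multiples of 4 in [1911,2400]: 123.
Of those, multiples of 100: 5 (not leap unless ÷400).
Multiples of 400: 2.
Leap years = 123 − 5 + 2 = 120.

120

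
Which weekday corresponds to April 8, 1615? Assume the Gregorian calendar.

Wednesday

Doomsday rule: the anchor day for the 1600s is Tuesday. For year 15: 15÷12 = 1 r 3, and 3÷4 = 0, so 1+3+0 = 4.
Tuesday + 4 ≡ Saturday — that's 1615's doomsday.
In April the doomsday date is Apr 4.
Apr 8 is 4 days after Apr 4; 4 mod 7 = 4, so Saturday + 4 = Wednesday.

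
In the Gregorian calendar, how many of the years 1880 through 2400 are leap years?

127

Multiples of 4 in [1880,2400]: 131.
Of those, multiples of 100: 6 (not leap unless ÷400).
Multiples of 400: 2.
Leap years = 131 − 6 + 2 = 127.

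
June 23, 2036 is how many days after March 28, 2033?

Mar 28, 2033 → Mar 28, 2034: 365 days.
Mar 28, 2034 → Mar 28, 2035: 365 days.
Mar 28, 2035 → Mar 28, 2036: 366 days (Feb 29, 2036 is in that span).
Mar 28, 2036 → Apr 28, 2036: 31 days (March has 31).
Apr 28, 2036 → May 28, 2036: 30 days (April has 30).
May 28, 2036 → Jun 23, 2036: 26 days.
Total: 1183 days.

1183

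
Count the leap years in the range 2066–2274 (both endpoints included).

50

Multiples of 4 in [2066,2274]: 52.
Of those, multiples of 100: 2 (not leap unless ÷400).
Multiples of 400: 0.
Leap years = 52 − 2 + 0 = 50.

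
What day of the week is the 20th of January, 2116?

Monday

Doomsday rule: the anchor day for the 2100s is Sunday. For year 16: 16÷12 = 1 r 4, and 4÷4 = 1, so 1+4+1 = 6.
Sunday + 6 ≡ Saturday — that's 2116's doomsday.
In January the doomsday date is Jan 4 (2116 is a leap year (divisible by 4)).
Jan 20 is 16 days after Jan 4; 16 mod 7 = 2, so Saturday + 2 = Monday.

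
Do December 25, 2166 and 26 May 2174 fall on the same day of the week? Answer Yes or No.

From Dec 25, 2166 to May 26, 2174 is 2709 days.
2709 mod 7 = 0, so they are the same weekday.
(Dec 25, 2166 is a Thursday; May 26, 2174 is a Thursday.)

Yes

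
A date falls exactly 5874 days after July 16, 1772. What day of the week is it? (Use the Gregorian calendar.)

First find the weekday of Jul 16, 1772. Doomsday rule: the anchor day for the 1700s is Sunday. For year 72: 72÷12 = 6 r 0, and 0÷4 = 0, so 6+0+0 = 6.
Sunday + 6 ≡ Saturday — that's 1772's doomsday.
In July the doomsday date is Jul 11.
Jul 16 is 5 days after Jul 11; 5 mod 7 = 5, so Saturday + 5 = Thursday.
5874 mod 7 = 1, so 5874 days after a Thursday is Thursday + 1 = Friday.

Friday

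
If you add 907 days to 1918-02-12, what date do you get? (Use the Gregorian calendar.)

+365 (one year) → Feb 12, 1919 (542 left).
+365 (one year) → Feb 12, 1920 (177 left).
Feb has 29 days: +18 → Mar 1, 1920 (159 left).
Mar has 31 days: +31 → Apr 1, 1920 (128 left).
Apr has 30 days: +30 → May 1, 1920 (98 left).
May has 31 days: +31 → Jun 1, 1920 (67 left).
Jun has 30 days: +30 → Jul 1, 1920 (37 left).
Jul has 31 days: +31 → Aug 1, 1920 (6 left).
+6 → Aug 7, 1920.

August 7, 1920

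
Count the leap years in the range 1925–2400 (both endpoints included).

Multiples of 4 in [1925,2400]: 119.
Of those, multiples of 100: 5 (not leap unless ÷400).
Multiples of 400: 2.
Leap years = 119 − 5 + 2 = 116.

116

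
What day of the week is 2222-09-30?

Doomsday rule: the anchor day for the 2200s is Friday. For year 22: 22÷12 = 1 r 10, and 10÷4 = 2, so 1+10+2 = 13.
Friday + 13 ≡ Thursday — that's 2222's doomsday.
In September the doomsday date is Sep 5.
Sep 30 is 25 days after Sep 5; 25 mod 7 = 4, so Thursday + 4 = Monday.

Monday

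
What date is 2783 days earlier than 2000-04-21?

September 7, 1992

−366 (one year; includes Feb 29, 2000) → Apr 21, 1999 (2417 left).
−365 (one year) → Apr 21, 1998 (2052 left).
−365 (one year) → Apr 21, 1997 (1687 left).
−365 (one year) → Apr 21, 1996 (1322 left).
−366 (one year; includes Feb 29, 1996) → Apr 21, 1995 (956 left).
−365 (one year) → Apr 21, 1994 (591 left).
−365 (one year) → Apr 21, 1993 (226 left).
−21 → Mar 31, 1993 (end of Mar, 31 days; 205 left).
−31 → Feb 28, 1993 (end of Feb, 28 days; 174 left).
−28 → Jan 31, 1993 (end of Jan, 31 days; 146 left).
−31 → Dec 31, 1992 (end of Dec, 31 days; 115 left).
−31 → Nov 30, 1992 (end of Nov, 30 days; 84 left).
−30 → Oct 31, 1992 (end of Oct, 31 days; 54 left).
−31 → Sep 30, 1992 (end of Sep, 30 days; 23 left).
−23 → Sep 7, 1992.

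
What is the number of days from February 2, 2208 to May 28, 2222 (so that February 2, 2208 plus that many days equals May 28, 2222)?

Feb 2, 2208 → Feb 2, 2209: 366 days (Feb 29, 2208 is in that span).
Feb 2, 2209 → Feb 2, 2210: 365 days.
Feb 2, 2210 → Feb 2, 2211: 365 days.
Feb 2, 2211 → Feb 2, 2212: 365 days.
Feb 2, 2212 → Feb 2, 2213: 366 days (Feb 29, 2212 is in that span).
Feb 2, 2213 → Feb 2, 2214: 365 days.
Feb 2, 2214 → Feb 2, 2215: 365 days.
Feb 2, 2215 → Feb 2, 2216: 365 days.
Feb 2, 2216 → Feb 2, 2217: 366 days (Feb 29, 2216 is in that span).
Feb 2, 2217 → Feb 2, 2218: 365 days.
Feb 2, 2218 → Feb 2, 2219: 365 days.
Feb 2, 2219 → Feb 2, 2220: 365 days.
Feb 2, 2220 → Feb 2, 2221: 366 days (Feb 29, 2220 is in that span).
Feb 2, 2221 → Feb 2, 2222: 365 days.
Feb 2, 2222 → Mar 2, 2222: 28 days (February has 28).
Mar 2, 2222 → Apr 2, 2222: 31 days (March has 31).
Apr 2, 2222 → May 2, 2222: 30 days (April has 30).
May 2, 2222 → May 28, 2222: 26 days.
Total: 5229 days.

5229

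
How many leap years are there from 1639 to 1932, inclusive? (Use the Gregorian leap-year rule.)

Multiples of 4 in [1639,1932]: 74.
Of those, multiples of 100: 3 (not leap unless ÷400).
Multiples of 400: 0.
Leap years = 74 − 3 + 0 = 71.

71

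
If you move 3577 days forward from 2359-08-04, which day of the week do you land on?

Tuesday

Aug 4, 2359 is a Tuesday.
3577 mod 7 = 0, so 3577 days after a Tuesday is Tuesday + 0 = Tuesday.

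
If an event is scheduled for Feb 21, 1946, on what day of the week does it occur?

Doomsday rule: the anchor day for the 1900s is Wednesday. For year 46: 46÷12 = 3 r 10, and 10÷4 = 2, so 3+10+2 = 15.
Wednesday + 15 ≡ Thursday — that's 1946's doomsday.
In February the doomsday date is Feb 28 (1946 is not a leap year).
Feb 21 is 7 days before Feb 28; 7 mod 7 = 0, so Thursday − 0 = Thursday.

Thursday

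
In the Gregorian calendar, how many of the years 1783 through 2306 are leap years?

126

Multiples of 4 in [1783,2306]: 131.
Of those, multiples of 100: 6 (not leap unless ÷400).
Multiples of 400: 1.
Leap years = 131 − 6 + 1 = 126.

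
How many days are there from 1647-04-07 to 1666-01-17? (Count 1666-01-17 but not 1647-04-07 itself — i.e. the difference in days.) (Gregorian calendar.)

6860

Apr 7, 1647 → Apr 7, 1648: 366 days (Feb 29, 1648 is in that span).
Apr 7, 1648 → Apr 7, 1649: 365 days.
Apr 7, 1649 → Apr 7, 1650: 365 days.
Apr 7, 1650 → Apr 7, 1651: 365 days.
Apr 7, 1651 → Apr 7, 1652: 366 days (Feb 29, 1652 is in that span).
Apr 7, 1652 → Apr 7, 1653: 365 days.
Apr 7, 1653 → Apr 7, 1654: 365 days.
Apr 7, 1654 → Apr 7, 1655: 365 days.
Apr 7, 1655 → Apr 7, 1656: 366 days (Feb 29, 1656 is in that span).
Apr 7, 1656 → Apr 7, 1657: 365 days.
Apr 7, 1657 → Apr 7, 1658: 365 days.
Apr 7, 1658 → Apr 7, 1659: 365 days.
Apr 7, 1659 → Apr 7, 1660: 366 days (Feb 29, 1660 is in that span).
Apr 7, 1660 → Apr 7, 1661: 365 days.
Apr 7, 1661 → Apr 7, 1662: 365 days.
Apr 7, 1662 → Apr 7, 1663: 365 days.
Apr 7, 1663 → Apr 7, 1664: 366 days (Feb 29, 1664 is in that span).
Apr 7, 1664 → Apr 7, 1665: 365 days.
Apr 7, 1665 → May 7, 1665: 30 days (April has 30).
May 7, 1665 → Jun 7, 1665: 31 days (May has 31).
Jun 7, 1665 → Jul 7, 1665: 30 days (June has 30).
Jul 7, 1665 → Aug 7, 1665: 31 days (July has 31).
Aug 7, 1665 → Sep 7, 1665: 31 days (August has 31).
Sep 7, 1665 → Oct 7, 1665: 30 days (September has 30).
Oct 7, 1665 → Nov 7, 1665: 31 days (October has 31).
Nov 7, 1665 → Dec 7, 1665: 30 days (November has 30).
Dec 7, 1665 → Jan 7, 1666: 31 days (December has 31).
Jan 7, 1666 → Jan 17, 1666: 10 days.
Total: 6860 days.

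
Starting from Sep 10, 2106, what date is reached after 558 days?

+365 (one year) → Sep 10, 2107 (193 left).
Sep has 30 days: +21 → Oct 1, 2107 (172 left).
Oct has 31 days: +31 → Nov 1, 2107 (141 left).
Nov has 30 days: +30 → Dec 1, 2107 (111 left).
Dec has 31 days: +31 → Jan 1, 2108 (80 left).
Jan has 31 days: +31 → Feb 1, 2108 (49 left).
Feb has 29 days: +29 → Mar 1, 2108 (20 left).
+20 → Mar 21, 2108.

March 21, 2108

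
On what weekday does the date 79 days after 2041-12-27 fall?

Sunday

First find the weekday of Dec 27, 2041. Doomsday rule: the anchor day for the 2000s is Tuesday. For year 41: 41÷12 = 3 r 5, and 5÷4 = 1, so 3+5+1 = 9.
Tuesday + 9 ≡ Thursday — that's 2041's doomsday.
In December the doomsday date is Dec 12.
Dec 27 is 15 days after Dec 12; 15 mod 7 = 1, so Thursday + 1 = Friday.
79 mod 7 = 2, so 79 days after a Friday is Friday + 2 = Sunday.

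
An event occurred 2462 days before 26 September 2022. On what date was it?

December 30, 2015

−365 (one year) → Sep 26, 2021 (2097 left).
−365 (one year) → Sep 26, 2020 (1732 left).
−366 (one year; includes Feb 29, 2020) → Sep 26, 2019 (1366 left).
−365 (one year) → Sep 26, 2018 (1001 left).
−365 (one year) → Sep 26, 2017 (636 left).
−365 (one year) → Sep 26, 2016 (271 left).
−26 → Aug 31, 2016 (end of Aug, 31 days; 245 left).
−31 → Jul 31, 2016 (end of Jul, 31 days; 214 left).
−31 → Jun 30, 2016 (end of Jun, 30 days; 183 left).
−30 → May 31, 2016 (end of May, 31 days; 153 left).
−31 → Apr 30, 2016 (end of Apr, 30 days; 122 left).
−30 → Mar 31, 2016 (end of Mar, 31 days; 92 left).
−31 → Feb 29, 2016 (end of Feb, 29 days; 61 left).
−29 → Jan 31, 2016 (end of Jan, 31 days; 32 left).
−31 → Dec 31, 2015 (end of Dec, 31 days; 1 left).
−1 → Dec 30, 2015.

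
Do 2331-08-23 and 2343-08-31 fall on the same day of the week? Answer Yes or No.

No

From Aug 23, 2331 to Aug 31, 2343 is 4391 days.
4391 mod 7 = 2, so they are different weekdays.
(Aug 23, 2331 is a Sunday; Aug 31, 2343 is a Tuesday.)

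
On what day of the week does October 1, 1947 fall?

Doomsday rule: the anchor day for the 1900s is Wednesday. For year 47: 47÷12 = 3 r 11, and 11÷4 = 2, so 3+11+2 = 16.
Wednesday + 16 ≡ Friday — that's 1947's doomsday.
In October the doomsday date is Oct 10.
Oct 1 is 9 days before Oct 10; 9 mod 7 = 2, so Friday − 2 = Wednesday.

Wednesday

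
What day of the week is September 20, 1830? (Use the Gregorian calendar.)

Doomsday rule: the anchor day for the 1800s is Friday. For year 30: 30÷12 = 2 r 6, and 6÷4 = 1, so 2+6+1 = 9.
Friday + 9 ≡ Sunday — that's 1830's doomsday.
In September the doomsday date is Sep 5.
Sep 20 is 15 days after Sep 5; 15 mod 7 = 1, so Sunday + 1 = Monday.

Monday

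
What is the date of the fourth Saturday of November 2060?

November 1, 2060 is a Monday.
The first Saturday is therefore November 6 (5 days later).
The fourth Saturday is 6 + 3×7 = November 27.

November 27, 2060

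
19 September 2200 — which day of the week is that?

Doomsday rule: the anchor day for the 2200s is Friday. For year 00: 0÷12 = 0 r 0, and 0÷4 = 0, so 0+0+0 = 0.
Friday + 0 ≡ Friday — that's 2200's doomsday.
In September the doomsday date is Sep 5.
Sep 19 is 14 days after Sep 5; 14 mod 7 = 0, so Friday + 0 = Friday.

Friday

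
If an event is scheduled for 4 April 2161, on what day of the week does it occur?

Saturday

Doomsday rule: the anchor day for the 2100s is Sunday. For year 61: 61÷12 = 5 r 1, and 1÷4 = 0, so 5+1+0 = 6.
Sunday + 6 ≡ Saturday — that's 2161's doomsday.
In April the doomsday date is Apr 4.
Apr 4 is the doomsday itself: Saturday.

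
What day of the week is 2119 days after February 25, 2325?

Monday

Feb 25, 2325 is a Wednesday.
2119 mod 7 = 5, so 2119 days after a Wednesday is Wednesday + 5 = Monday.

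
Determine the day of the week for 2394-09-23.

Friday

Doomsday rule: the anchor day for the 2300s is Wednesday. For year 94: 94÷12 = 7 r 10, and 10÷4 = 2, so 7+10+2 = 19.
Wednesday + 19 ≡ Monday — that's 2394's doomsday.
In September the doomsday date is Sep 5.
Sep 23 is 18 days after Sep 5; 18 mod 7 = 4, so Monday + 4 = Friday.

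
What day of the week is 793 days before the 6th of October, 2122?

Sunday

First find the weekday of Oct 6, 2122. Doomsday rule: the anchor day for the 2100s is Sunday. For year 22: 22÷12 = 1 r 10, and 10÷4 = 2, so 1+10+2 = 13.
Sunday + 13 ≡ Saturday — that's 2122's doomsday.
In October the doomsday date is Oct 10.
Oct 6 is 4 days before Oct 10; 4 mod 7 = 4, so Saturday − 4 = Tuesday.
793 mod 7 = 2, so 793 days before a Tuesday is Tuesday − 2 = Sunday.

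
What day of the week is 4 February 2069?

Doomsday rule: the anchor day for the 2000s is Tuesday. For year 69: 69÷12 = 5 r 9, and 9÷4 = 2, so 5+9+2 = 16.
Tuesday + 16 ≡ Thursday — that's 2069's doomsday.
In February the doomsday date is Feb 28 (2069 is not a leap year).
Feb 4 is 24 days before Feb 28; 24 mod 7 = 3, so Thursday − 3 = Monday.

Monday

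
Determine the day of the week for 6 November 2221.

Tuesday

Doomsday rule: the anchor day for the 2200s is Friday. For year 21: 21÷12 = 1 r 9, and 9÷4 = 2, so 1+9+2 = 12.
Friday + 12 ≡ Wednesday — that's 2221's doomsday.
In November the doomsday date is Nov 7.
Nov 6 is 1 day before Nov 7; 1 mod 7 = 1, so Wednesday − 1 = Tuesday.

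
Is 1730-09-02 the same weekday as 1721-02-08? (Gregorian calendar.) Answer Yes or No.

Yes

From Feb 8, 1721 to Sep 2, 1730 is 3493 days.
3493 mod 7 = 0, so they are the same weekday.
(Feb 8, 1721 is a Saturday; Sep 2, 1730 is a Saturday.)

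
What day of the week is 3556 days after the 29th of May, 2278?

May 29, 2278 is a Wednesday.
3556 mod 7 = 0, so 3556 days after a Wednesday is Wednesday + 0 = Wednesday.

Wednesday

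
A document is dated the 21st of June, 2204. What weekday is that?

Thursday

Doomsday rule: the anchor day for the 2200s is Friday. For year 04: 4÷12 = 0 r 4, and 4÷4 = 1, so 0+4+1 = 5.
Friday + 5 ≡ Wednesday — that's 2204's doomsday.
In June the doomsday date is Jun 6.
Jun 21 is 15 days after Jun 6; 15 mod 7 = 1, so Wednesday + 1 = Thursday.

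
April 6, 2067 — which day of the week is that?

January 1, 2067 is a Saturday.
Jan 1, 2067 → Feb 1, 2067: 31 days (January has 31).
Feb 1, 2067 → Mar 1, 2067: 28 days (February has 28).
Mar 1, 2067 → Apr 1, 2067: 31 days (March has 31).
Apr 1, 2067 → Apr 6, 2067: 5 days.
Total: 95 days.
95 mod 7 = 4, so Saturday + 4 = Wednesday.

Wednesday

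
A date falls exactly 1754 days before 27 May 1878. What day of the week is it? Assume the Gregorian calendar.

May 27, 1878 is a Monday.
1754 mod 7 = 4, so 1754 days before a Monday is Monday − 4 = Thursday.

Thursday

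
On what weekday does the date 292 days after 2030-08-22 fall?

Aug 22, 2030 is a Thursday.
292 mod 7 = 5, so 292 days after a Thursday is Thursday + 5 = Tuesday.

Tuesday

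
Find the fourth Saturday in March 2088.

March 1, 2088 is a Monday.
The first Saturday is therefore March 6 (5 days later).
The fourth Saturday is 6 + 3×7 = March 27.

March 27, 2088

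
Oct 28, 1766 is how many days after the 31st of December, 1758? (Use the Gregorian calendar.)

Dec 31, 1758 → Dec 31, 1759: 365 days.
Dec 31, 1759 → Dec 31, 1760: 366 days (Feb 29, 1760 is in that span).
Dec 31, 1760 → Dec 31, 1761: 365 days.
Dec 31, 1761 → Dec 31, 1762: 365 days.
Dec 31, 1762 → Dec 31, 1763: 365 days.
Dec 31, 1763 → Dec 31, 1764: 366 days (Feb 29, 1764 is in that span).
Dec 31, 1764 → Dec 31, 1765: 365 days.
Dec 31, 1765 → Jan 31, 1766: 31 days (December has 31).
Jan 31, 1766 → Feb 28, 1766: 28 days (January has 31).
Feb 28, 1766 → Mar 28, 1766: 28 days (February has 28).
Mar 28, 1766 → Apr 28, 1766: 31 days (March has 31).
Apr 28, 1766 → May 28, 1766: 30 days (April has 30).
May 28, 1766 → Jun 28, 1766: 31 days (May has 31).
Jun 28, 1766 → Jul 28, 1766: 30 days (June has 30).
Jul 28, 1766 → Aug 28, 1766: 31 days (July has 31).
Aug 28, 1766 → Sep 28, 1766: 31 days (August has 31).
Sep 28, 1766 → Oct 28, 1766: 30 days.
Total: 2858 days.

2858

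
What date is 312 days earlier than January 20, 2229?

March 14, 2228

−20 → Dec 31, 2228 (end of Dec, 31 days; 292 left).
−31 → Nov 30, 2228 (end of Nov, 30 days; 261 left).
−30 → Oct 31, 2228 (end of Oct, 31 days; 231 left).
−31 → Sep 30, 2228 (end of Sep, 30 days; 200 left).
−30 → Aug 31, 2228 (end of Aug, 31 days; 170 left).
−31 → Jul 31, 2228 (end of Jul, 31 days; 139 left).
−31 → Jun 30, 2228 (end of Jun, 30 days; 108 left).
−30 → May 31, 2228 (end of May, 31 days; 78 left).
−31 → Apr 30, 2228 (end of Apr, 30 days; 47 left).
−30 → Mar 31, 2228 (end of Mar, 31 days; 17 left).
−17 → Mar 14, 2228.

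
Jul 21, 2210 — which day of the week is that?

Saturday

January 1, 2210 is a Monday.
Jan 1, 2210 → Feb 1, 2210: 31 days (January has 31).
Feb 1, 2210 → Mar 1, 2210: 28 days (February has 28).
Mar 1, 2210 → Apr 1, 2210: 31 days (March has 31).
Apr 1, 2210 → May 1, 2210: 30 days (April has 30).
May 1, 2210 → Jun 1, 2210: 31 days (May has 31).
Jun 1, 2210 → Jul 1, 2210: 30 days (June has 30).
Jul 1, 2210 → Jul 21, 2210: 20 days.
Total: 201 days.
201 mod 7 = 5, so Monday + 5 = Saturday.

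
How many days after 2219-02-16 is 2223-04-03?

Feb 16, 2219 → Feb 16, 2220: 365 days.
Feb 16, 2220 → Feb 16, 2221: 366 days (Feb 29, 2220 is in that span).
Feb 16, 2221 → Feb 16, 2222: 365 days.
Feb 16, 2222 → Feb 16, 2223: 365 days.
Feb 16, 2223 → Mar 16, 2223: 28 days (February has 28).
Mar 16, 2223 → Apr 3, 2223: 18 days.
Total: 1507 days.

1507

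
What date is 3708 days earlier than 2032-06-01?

−366 (one year; includes Feb 29, 2032) → Jun 1, 2031 (3342 left).
−365 (one year) → Jun 1, 2030 (2977 left).
−365 (one year) → Jun 1, 2029 (2612 left).
−365 (one year) → Jun 1, 2028 (2247 left).
−366 (one year; includes Feb 29, 2028) → Jun 1, 2027 (1881 left).
−365 (one year) → Jun 1, 2026 (1516 left).
−365 (one year) → Jun 1, 2025 (1151 left).
−365 (one year) → Jun 1, 2024 (786 left).
−366 (one year; includes Feb 29, 2024) → Jun 1, 2023 (420 left).
−365 (one year) → Jun 1, 2022 (55 left).
−1 → May 31, 2022 (end of May, 31 days; 54 left).
−31 → Apr 30, 2022 (end of Apr, 30 days; 23 left).
−23 → Apr 7, 2022.

April 7, 2022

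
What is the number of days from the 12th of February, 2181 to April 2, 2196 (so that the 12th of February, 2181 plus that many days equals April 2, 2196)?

Feb 12, 2181 → Feb 12, 2182: 365 days.
Feb 12, 2182 → Feb 12, 2183: 365 days.
Feb 12, 2183 → Feb 12, 2184: 365 days.
Feb 12, 2184 → Feb 12, 2185: 366 days (Feb 29, 2184 is in that span).
Feb 12, 2185 → Feb 12, 2186: 365 days.
Feb 12, 2186 → Feb 12, 2187: 365 days.
Feb 12, 2187 → Feb 12, 2188: 365 days.
Feb 12, 2188 → Feb 12, 2189: 366 days (Feb 29, 2188 is in that span).
Feb 12, 2189 → Feb 12, 2190: 365 days.
Feb 12, 2190 → Feb 12, 2191: 365 days.
Feb 12, 2191 → Feb 12, 2192: 365 days.
Feb 12, 2192 → Feb 12, 2193: 366 days (Feb 29, 2192 is in that span).
Feb 12, 2193 → Feb 12, 2194: 365 days.
Feb 12, 2194 → Feb 12, 2195: 365 days.
Feb 12, 2195 → Feb 12, 2196: 365 days.
Feb 12, 2196 → Mar 12, 2196: 29 days (February has 29).
Mar 12, 2196 → Apr 2, 2196: 21 days.
Total: 5528 days.

5528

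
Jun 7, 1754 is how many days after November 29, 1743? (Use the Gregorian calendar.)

Nov 29, 1743 → Nov 29, 1744: 366 days (Feb 29, 1744 is in that span).
Nov 29, 1744 → Nov 29, 1745: 365 days.
Nov 29, 1745 → Nov 29, 1746: 365 days.
Nov 29, 1746 → Nov 29, 1747: 365 days.
Nov 29, 1747 → Nov 29, 1748: 366 days (Feb 29, 1748 is in that span).
Nov 29, 1748 → Nov 29, 1749: 365 days.
Nov 29, 1749 → Nov 29, 1750: 365 days.
Nov 29, 1750 → Nov 29, 1751: 365 days.
Nov 29, 1751 → Nov 29, 1752: 366 days (Feb 29, 1752 is in that span).
Nov 29, 1752 → Nov 29, 1753: 365 days.
Nov 29, 1753 → Dec 29, 1753: 30 days (November has 30).
Dec 29, 1753 → Jan 29, 1754: 31 days (December has 31).
Jan 29, 1754 → Feb 28, 1754: 30 days (January has 31).
Feb 28, 1754 → Mar 28, 1754: 28 days (February has 28).
Mar 28, 1754 → Apr 28, 1754: 31 days (March has 31).
Apr 28, 1754 → May 28, 1754: 30 days (April has 30).
May 28, 1754 → Jun 7, 1754: 10 days.
Total: 3843 days.

3843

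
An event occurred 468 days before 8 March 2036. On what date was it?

−366 (one year; includes Feb 29, 2036) → Mar 8, 2035 (102 left).
−8 → Feb 28, 2035 (end of Feb, 28 days; 94 left).
−28 → Jan 31, 2035 (end of Jan, 31 days; 66 left).
−31 → Dec 31, 2034 (end of Dec, 31 days; 35 left).
−31 → Nov 30, 2034 (end of Nov, 30 days; 4 left).
−4 → Nov 26, 2034.

November 26, 2034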